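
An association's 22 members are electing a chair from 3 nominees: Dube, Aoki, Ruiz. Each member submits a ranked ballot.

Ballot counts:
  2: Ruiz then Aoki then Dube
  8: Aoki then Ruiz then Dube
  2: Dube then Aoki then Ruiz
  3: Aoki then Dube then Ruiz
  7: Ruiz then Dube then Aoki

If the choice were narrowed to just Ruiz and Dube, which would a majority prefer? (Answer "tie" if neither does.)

Ruiz

Ballots ranking Ruiz above Dube: 2 + 8 + 7 = 17.
Ballots ranking Dube above Ruiz: 22 − 17 = 5.
Ruiz wins the head-to-head 17–5.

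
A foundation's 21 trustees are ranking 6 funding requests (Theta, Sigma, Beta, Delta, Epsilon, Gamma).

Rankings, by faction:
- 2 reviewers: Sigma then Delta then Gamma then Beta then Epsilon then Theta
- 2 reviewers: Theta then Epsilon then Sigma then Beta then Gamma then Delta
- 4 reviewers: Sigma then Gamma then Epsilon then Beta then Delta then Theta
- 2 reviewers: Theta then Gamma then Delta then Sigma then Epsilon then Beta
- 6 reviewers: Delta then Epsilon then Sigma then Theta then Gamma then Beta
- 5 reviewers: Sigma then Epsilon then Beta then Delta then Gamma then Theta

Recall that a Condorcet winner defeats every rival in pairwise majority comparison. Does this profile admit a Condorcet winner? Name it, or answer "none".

Pairwise majorities:
Theta vs Sigma: 4 to 17, Sigma.
Theta vs Beta: Beta wins 11–10.
Theta vs Delta: Theta is ranked higher on 2+2 = 4 ballots, Delta on 17. Delta wins 17–4.
Theta vs Epsilon: 2+2 = 4 for Theta, 17 for Epsilon — Epsilon by 17–4.
Theta vs Gamma: 2+2+6 = 10 for Theta, 11 for Gamma — Gamma by 11–10.
Sigma vs Beta: Sigma wins 21–0.
Sigma vs Delta: Sigma wins 13–8.
Sigma–Epsilon: Sigma 13–8.
Sigma vs Gamma: 19 to 2, Sigma.
Beta vs Delta: Beta wins 11–10.
Beta vs Epsilon: 2 to 19, Epsilon.
Beta vs Gamma: Gamma, 14–7.
Delta vs Epsilon: Epsilon, 11–10.
Delta vs Gamma: Delta wins 13–8.
Epsilon vs Gamma: Epsilon wins 13–8.
Sigma defeats every rival head-to-head and is the Condorcet winner.

Sigma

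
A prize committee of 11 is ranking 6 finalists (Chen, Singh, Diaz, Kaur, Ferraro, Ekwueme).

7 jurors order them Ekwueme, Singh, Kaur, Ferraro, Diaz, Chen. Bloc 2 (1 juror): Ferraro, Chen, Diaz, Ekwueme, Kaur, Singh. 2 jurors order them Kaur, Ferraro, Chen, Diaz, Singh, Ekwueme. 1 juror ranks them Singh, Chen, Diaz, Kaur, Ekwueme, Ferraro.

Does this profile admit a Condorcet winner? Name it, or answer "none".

Ekwueme

Pairwise majorities:
Chen vs Singh: Chen is ranked higher on 1+2 = 3 ballots, Singh on 8. Singh wins 8–3.
Chen vs Diaz: 1+2+1 = 4 for Chen, 7 for Diaz — Diaz by 7–4.
Chen vs Kaur: Chen is ranked higher on 1+1 = 2 ballots, Kaur on 9. Kaur wins 9–2.
Chen vs Ferraro: 1 to 10, Ferraro.
Chen vs Ekwueme: 1+2+1 = 4 for Chen, 7 for Ekwueme — Ekwueme by 7–4.
Singh vs Diaz: Singh is ranked higher on 7+1 = 8 ballots, Diaz on 3. Singh wins 8–3.
Singh vs Kaur: Singh preferred on 7+1 = 8 ballots; Singh wins 8–3.
Singh vs Ferraro: 8 to 3, Singh.
Singh vs Ekwueme: 2+1 = 3 for Singh, 8 for Ekwueme — Ekwueme by 8–3.
Diaz vs Kaur: 2 to 9, Kaur.
Diaz vs Ferraro: Diaz is ranked higher on 1 ballot, Ferraro on 10. Ferraro wins 10–1.
Diaz vs Ekwueme: Diaz is ranked higher on 1+2+1 = 4 ballots, Ekwueme on 7. Ekwueme wins 7–4.
Kaur vs Ferraro: Kaur is ranked higher on 7+2+1 = 10 ballots, Ferraro on 1. Kaur wins 10–1.
Kaur vs Ekwueme: 2+1 = 3 for Kaur, 8 for Ekwueme — Ekwueme by 8–3.
Ferraro vs Ekwueme: 1+2 = 3 for Ferraro, 8 for Ekwueme — Ekwueme by 8–3.
Only Ekwueme has no losses; Ekwueme is the Condorcet winner.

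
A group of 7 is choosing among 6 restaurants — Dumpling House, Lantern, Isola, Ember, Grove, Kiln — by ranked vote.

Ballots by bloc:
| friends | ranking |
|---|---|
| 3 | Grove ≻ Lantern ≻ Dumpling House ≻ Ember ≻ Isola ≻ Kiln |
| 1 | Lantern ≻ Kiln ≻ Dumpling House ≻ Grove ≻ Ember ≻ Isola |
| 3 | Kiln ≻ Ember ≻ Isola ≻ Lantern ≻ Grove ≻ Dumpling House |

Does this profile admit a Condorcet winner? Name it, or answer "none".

Lantern

Head-to-head results (7 friends):
Dumpling House–Lantern: Lantern 7–0.
Dumpling House–Isola: Dumpling House 4–3.
Dumpling House–Ember: Dumpling House 4–3.
Dumpling House vs Grove: Grove wins 6–1.
Dumpling House vs Kiln: Kiln, 4–3.
Lantern vs Isola: Lantern wins 4–3.
Lantern vs Ember: Lantern wins 4–3.
Lantern vs Grove: Lantern, 4–3.
Lantern–Kiln: Lantern 4–3.
Isola vs Ember: Ember, 7–0.
Isola vs Grove: Grove wins 4–3.
Isola vs Kiln: Kiln wins 4–3.
Ember vs Grove: Grove wins 4–3.
Ember vs Kiln: Kiln, 4–3.
Grove vs Kiln: Kiln wins 4–3.
Lantern beats each of Dumpling House, Isola, Ember, Grove, Kiln — Lantern is the Condorcet winner.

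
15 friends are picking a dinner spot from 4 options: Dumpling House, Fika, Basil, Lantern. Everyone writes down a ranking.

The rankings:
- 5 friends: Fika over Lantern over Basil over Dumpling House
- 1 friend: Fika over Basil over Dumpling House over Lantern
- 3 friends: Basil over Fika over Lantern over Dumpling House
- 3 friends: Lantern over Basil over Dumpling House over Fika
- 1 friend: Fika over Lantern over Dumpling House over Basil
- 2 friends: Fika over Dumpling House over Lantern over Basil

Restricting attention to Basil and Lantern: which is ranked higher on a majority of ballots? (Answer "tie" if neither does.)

Lantern

Ballots ranking Basil above Lantern: 1 + 3 = 4.
Ballots ranking Lantern above Basil: 15 − 4 = 11.
Lantern wins the head-to-head 11–4.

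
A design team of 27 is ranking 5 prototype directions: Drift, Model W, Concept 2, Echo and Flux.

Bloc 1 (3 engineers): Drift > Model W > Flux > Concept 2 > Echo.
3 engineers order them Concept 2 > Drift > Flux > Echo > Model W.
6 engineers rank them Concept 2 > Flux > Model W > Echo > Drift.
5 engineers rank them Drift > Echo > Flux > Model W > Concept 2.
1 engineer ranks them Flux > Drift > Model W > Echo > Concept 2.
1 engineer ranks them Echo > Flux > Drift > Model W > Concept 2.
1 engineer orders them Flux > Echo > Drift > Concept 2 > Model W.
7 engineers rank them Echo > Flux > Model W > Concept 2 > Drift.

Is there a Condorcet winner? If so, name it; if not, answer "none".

Flux

Pairwise majorities:
Drift vs Model W: Drift, 14–13.
Drift–Concept 2: Concept 2 16–11.
Drift vs Echo: Echo, 15–12.
Drift vs Flux: Flux, 16–11.
Model W vs Concept 2: Model W, 17–10.
Model W–Echo: Echo 17–10.
Model W vs Flux: Flux wins 24–3.
Concept 2 vs Echo: Echo, 15–12.
Concept 2 vs Flux: Flux wins 18–9.
Echo vs Flux: Flux wins 14–13.
Flux defeats every rival head-to-head and is the Condorcet winner.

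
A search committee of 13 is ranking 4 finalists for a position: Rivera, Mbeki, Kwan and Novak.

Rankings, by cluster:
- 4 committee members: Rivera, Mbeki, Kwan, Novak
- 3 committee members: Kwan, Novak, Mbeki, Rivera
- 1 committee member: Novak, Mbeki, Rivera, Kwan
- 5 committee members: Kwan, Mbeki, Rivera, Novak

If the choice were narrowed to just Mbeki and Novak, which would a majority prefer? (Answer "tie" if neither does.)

Ballots ranking Mbeki above Novak: 4 + 5 = 9.
Ballots ranking Novak above Mbeki: 13 − 9 = 4.
Mbeki wins the head-to-head 9–4.

Mbeki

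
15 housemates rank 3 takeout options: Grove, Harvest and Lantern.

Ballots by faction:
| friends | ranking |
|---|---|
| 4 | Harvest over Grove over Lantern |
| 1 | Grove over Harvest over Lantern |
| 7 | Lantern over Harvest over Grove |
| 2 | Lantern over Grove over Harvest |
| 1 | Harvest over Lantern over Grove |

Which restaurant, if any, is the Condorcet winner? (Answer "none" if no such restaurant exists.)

Lantern

Pairwise majorities:
Grove–Harvest: Harvest 12–3.
Grove vs Lantern: Lantern, 10–5.
Harvest vs Lantern: Lantern wins 9–6.
Lantern defeats every rival head-to-head and is the Condorcet winner.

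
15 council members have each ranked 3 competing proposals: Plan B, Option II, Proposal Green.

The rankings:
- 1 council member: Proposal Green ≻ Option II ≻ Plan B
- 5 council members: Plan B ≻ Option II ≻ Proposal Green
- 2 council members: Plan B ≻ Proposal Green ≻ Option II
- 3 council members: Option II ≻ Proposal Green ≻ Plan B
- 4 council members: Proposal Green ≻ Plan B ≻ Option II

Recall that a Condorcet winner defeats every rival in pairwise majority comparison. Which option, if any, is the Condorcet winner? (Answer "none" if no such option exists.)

none

Head-to-head results (15 council members):
Plan B vs Option II: Plan B preferred on 5+2+4 = 11 ballots; Plan B wins 11–4.
Plan B vs Proposal Green: 5+2 = 7 for Plan B, 8 for Proposal Green — Proposal Green by 8–7.
Option II vs Proposal Green: 5+3 = 8 for Option II, 7 for Proposal Green — Option II by 8–7.
Each option drops at least one matchup (Plan B loses to Proposal Green; Option II loses to Plan B; Proposal Green loses to Option II); the cycle Plan B beats Option II beats Proposal Green beats Plan B rules out a Condorcet winner.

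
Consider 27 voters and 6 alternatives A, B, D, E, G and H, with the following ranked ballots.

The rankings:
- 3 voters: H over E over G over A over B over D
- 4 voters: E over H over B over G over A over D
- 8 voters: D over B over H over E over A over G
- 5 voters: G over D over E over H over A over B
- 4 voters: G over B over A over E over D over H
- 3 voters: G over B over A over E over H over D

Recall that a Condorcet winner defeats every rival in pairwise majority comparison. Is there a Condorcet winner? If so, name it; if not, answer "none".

none

Check each pair by majority over 27 ballots:
A vs B: B wins 19–8.
A vs D: A wins 14–13.
A–E: E 20–7.
A vs G: G wins 19–8.
A vs H: H wins 20–7.
B vs D: B, 14–13.
B–E: B 15–12.
B–G: G 15–12.
B vs H: B, 15–12.
D vs E: E wins 14–13.
D vs G: G wins 19–8.
D–H: D 17–10.
E vs G: E, 15–12.
E–H: E 16–11.
G–H: H 15–12.
No alternative is unbeaten: A loses to B; B loses to G; D loses to A; E loses to B; G loses to E; H loses to B. In particular A > D > H > A is a majority cycle — no Condorcet winner exists.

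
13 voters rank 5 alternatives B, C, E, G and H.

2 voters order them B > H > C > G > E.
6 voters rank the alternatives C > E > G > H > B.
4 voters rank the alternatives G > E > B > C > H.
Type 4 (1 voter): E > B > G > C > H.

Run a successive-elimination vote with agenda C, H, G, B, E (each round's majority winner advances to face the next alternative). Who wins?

E

Round 1: C vs H — 11–2, C advances.
Round 2: C vs G — 8–5, C advances.
Round 3: C vs B — 6–7, B advances.
Round 4: B vs E — 2–11, E advances.
E survives the agenda.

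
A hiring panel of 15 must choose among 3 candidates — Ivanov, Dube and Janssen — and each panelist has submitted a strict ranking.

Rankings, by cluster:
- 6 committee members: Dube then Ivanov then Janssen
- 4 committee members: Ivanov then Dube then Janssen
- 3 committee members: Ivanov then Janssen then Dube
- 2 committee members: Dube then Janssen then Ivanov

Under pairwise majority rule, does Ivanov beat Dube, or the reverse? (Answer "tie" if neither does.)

Ballots ranking Ivanov above Dube: 4 + 3 = 7.
Ballots ranking Dube above Ivanov: 15 − 7 = 8.
Dube wins the head-to-head 8–7.

Dube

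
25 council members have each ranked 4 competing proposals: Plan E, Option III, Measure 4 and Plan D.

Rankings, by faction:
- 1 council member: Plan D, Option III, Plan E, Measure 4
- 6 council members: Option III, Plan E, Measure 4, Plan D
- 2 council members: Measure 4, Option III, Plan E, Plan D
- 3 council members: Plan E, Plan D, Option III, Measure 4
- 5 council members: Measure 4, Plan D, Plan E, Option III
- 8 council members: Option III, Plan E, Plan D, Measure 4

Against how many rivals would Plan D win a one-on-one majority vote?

0

Plan D against each rival (25 council members):
Plan D vs Plan E: Plan E wins 19–6.
Plan D vs Option III: Option III wins 16–9.
Plan D vs Measure 4: Plan D is ranked higher on 1+3+8 = 12 ballots, Measure 4 on 13. Measure 4 wins 13–12.
Plan D beats no one; loses to Plan E, Option III, Measure 4 — 0 pairwise wins.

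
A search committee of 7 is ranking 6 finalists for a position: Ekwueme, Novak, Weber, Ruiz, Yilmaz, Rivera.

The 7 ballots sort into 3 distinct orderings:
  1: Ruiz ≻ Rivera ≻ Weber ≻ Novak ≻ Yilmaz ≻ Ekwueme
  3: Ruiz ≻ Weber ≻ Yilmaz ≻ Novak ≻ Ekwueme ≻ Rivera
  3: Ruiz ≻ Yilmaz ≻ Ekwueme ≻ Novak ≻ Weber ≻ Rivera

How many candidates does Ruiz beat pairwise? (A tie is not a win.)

Ruiz against each rival (7 committee members):
Ruiz vs Ekwueme: 1+3+3 = 7 for Ruiz, 0 for Ekwueme — Ruiz by 7–0.
Ruiz–Novak: Ruiz 7–0.
Ruiz vs Weber: Ruiz wins 7–0.
Ruiz vs Yilmaz: 7 to 0, Ruiz.
Ruiz vs Rivera: 7 to 0, Ruiz.
Ruiz beats Ekwueme, Novak, Weber, Yilmaz, Rivera — 5 pairwise wins.

5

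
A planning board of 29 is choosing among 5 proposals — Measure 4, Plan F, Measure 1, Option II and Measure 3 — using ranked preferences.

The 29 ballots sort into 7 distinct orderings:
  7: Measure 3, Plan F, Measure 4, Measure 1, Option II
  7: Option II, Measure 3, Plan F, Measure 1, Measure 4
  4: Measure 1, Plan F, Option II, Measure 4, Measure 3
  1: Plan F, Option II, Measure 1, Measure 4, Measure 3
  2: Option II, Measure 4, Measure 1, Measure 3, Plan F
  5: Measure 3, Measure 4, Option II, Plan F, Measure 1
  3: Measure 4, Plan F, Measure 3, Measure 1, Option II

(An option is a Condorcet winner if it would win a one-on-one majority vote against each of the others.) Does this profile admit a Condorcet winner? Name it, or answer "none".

Measure 3

Check each pair by majority over 29 ballots:
Measure 4 vs Plan F: 10 to 19, Plan F.
Measure 4 vs Measure 1: Measure 4 preferred on 7+2+5+3 = 17 ballots; Measure 4 wins 17–12.
Measure 4 vs Option II: 7+5+3 = 15 for Measure 4, 14 for Option II — Measure 4 by 15–14.
Measure 4 vs Measure 3: Measure 4 preferred on 4+1+2+3 = 10 ballots; Measure 3 wins 19–10.
Plan F vs Measure 1: Plan F preferred on 7+7+1+5+3 = 23 ballots; Plan F wins 23–6.
Plan F vs Option II: Plan F preferred on 7+4+1+3 = 15 ballots; Plan F wins 15–14.
Plan F vs Measure 3: Plan F is ranked higher on 4+1+3 = 8 ballots, Measure 3 on 21. Measure 3 wins 21–8.
Measure 1 vs Option II: 7+4+3 = 14 for Measure 1, 15 for Option II — Option II by 15–14.
Measure 1 vs Measure 3: Measure 1 preferred on 4+1+2 = 7 ballots; Measure 3 wins 22–7.
Option II vs Measure 3: Option II is ranked higher on 7+4+1+2 = 14 ballots, Measure 3 on 15. Measure 3 wins 15–14.
Measure 3 beats each of Measure 4, Plan F, Measure 1, Option II — Measure 3 is the Condorcet winner.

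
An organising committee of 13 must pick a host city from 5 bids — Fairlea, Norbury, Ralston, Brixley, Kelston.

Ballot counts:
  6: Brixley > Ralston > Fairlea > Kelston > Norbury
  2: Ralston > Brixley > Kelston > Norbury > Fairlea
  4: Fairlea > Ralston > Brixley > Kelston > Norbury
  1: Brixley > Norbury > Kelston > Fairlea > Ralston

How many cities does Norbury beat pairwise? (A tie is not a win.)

Norbury against each rival (13 organisers):
Norbury vs Fairlea: 2+1 = 3 for Norbury, 10 for Fairlea — Fairlea by 10–3.
Norbury vs Ralston: Norbury is ranked higher on 1 ballot, Ralston on 12. Ralston wins 12–1.
Norbury vs Brixley: Brixley, 13–0.
Norbury vs Kelston: Norbury preferred on 1 ballot; Kelston wins 12–1.
Norbury beats no one; loses to Fairlea, Ralston, Brixley, Kelston — 0 pairwise wins.

0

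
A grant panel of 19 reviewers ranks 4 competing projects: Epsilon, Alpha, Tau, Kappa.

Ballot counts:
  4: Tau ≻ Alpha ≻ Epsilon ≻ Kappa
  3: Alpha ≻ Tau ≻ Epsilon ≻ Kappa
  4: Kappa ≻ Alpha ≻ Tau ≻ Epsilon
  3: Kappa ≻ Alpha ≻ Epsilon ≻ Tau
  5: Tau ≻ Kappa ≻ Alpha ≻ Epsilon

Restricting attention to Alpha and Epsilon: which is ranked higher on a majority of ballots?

Alpha

Ballots ranking Alpha above Epsilon: 4 + 3 + 4 + 3 + 5 = 19.
Ballots ranking Epsilon above Alpha: 19 − 19 = 0.
Alpha wins the head-to-head 19–0.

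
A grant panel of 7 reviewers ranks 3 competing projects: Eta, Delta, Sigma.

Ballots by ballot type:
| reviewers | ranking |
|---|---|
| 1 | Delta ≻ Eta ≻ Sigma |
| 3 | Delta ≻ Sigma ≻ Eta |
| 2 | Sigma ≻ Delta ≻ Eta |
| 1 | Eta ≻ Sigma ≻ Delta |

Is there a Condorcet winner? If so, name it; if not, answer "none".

Pairwise majorities:
Eta vs Delta: Eta preferred on 1 ballot; Delta wins 6–1.
Eta vs Sigma: 2 to 5, Sigma.
Delta vs Sigma: Delta wins 4–3.
Delta defeats every rival head-to-head and is the Condorcet winner.

Delta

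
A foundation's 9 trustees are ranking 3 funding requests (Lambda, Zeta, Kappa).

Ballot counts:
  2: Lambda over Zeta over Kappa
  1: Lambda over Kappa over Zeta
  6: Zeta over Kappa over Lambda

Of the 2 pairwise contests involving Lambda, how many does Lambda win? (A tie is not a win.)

Lambda against each rival (9 reviewers):
Lambda vs Zeta: Lambda is ranked higher on 2+1 = 3 ballots, Zeta on 6. Zeta wins 6–3.
Lambda vs Kappa: 2+1 = 3 for Lambda, 6 for Kappa — Kappa by 6–3.
Lambda beats no one; loses to Zeta, Kappa — 0 pairwise wins.

0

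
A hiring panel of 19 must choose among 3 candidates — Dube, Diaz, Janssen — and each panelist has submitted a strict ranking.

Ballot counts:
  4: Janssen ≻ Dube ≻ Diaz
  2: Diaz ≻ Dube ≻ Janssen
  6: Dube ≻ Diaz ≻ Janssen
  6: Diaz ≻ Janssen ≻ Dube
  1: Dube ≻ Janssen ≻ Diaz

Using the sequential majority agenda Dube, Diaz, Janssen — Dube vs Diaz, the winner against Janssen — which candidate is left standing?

Round 1: Dube vs Diaz — 11–8, Dube advances.
Round 2: Dube vs Janssen — 9–10, Janssen advances.
The agenda winner is Janssen.

Janssen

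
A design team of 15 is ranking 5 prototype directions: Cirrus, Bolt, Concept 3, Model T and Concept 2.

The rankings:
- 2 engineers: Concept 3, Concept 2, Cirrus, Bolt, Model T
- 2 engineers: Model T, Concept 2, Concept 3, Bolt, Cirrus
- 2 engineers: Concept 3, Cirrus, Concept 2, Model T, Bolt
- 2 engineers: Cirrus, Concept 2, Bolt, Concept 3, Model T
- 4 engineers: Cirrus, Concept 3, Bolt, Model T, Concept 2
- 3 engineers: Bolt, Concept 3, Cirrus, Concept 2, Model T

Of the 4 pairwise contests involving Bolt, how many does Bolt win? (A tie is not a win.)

Bolt against each rival (15 engineers):
Bolt vs Cirrus: Cirrus, 10–5.
Bolt–Concept 3: Concept 3 10–5.
Bolt–Model T: Bolt 11–4.
Bolt vs Concept 2: Concept 2, 8–7.
Bolt beats Model T; loses to Cirrus, Concept 3, Concept 2 — 1 pairwise win.

1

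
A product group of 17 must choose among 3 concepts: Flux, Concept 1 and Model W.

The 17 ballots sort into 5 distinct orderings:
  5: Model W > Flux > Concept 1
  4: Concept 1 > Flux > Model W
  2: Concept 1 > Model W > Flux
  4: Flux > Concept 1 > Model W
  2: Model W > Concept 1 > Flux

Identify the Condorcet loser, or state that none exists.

Pairwise majorities:
Flux vs Concept 1: 5+4 = 9 for Flux, 8 for Concept 1 — Flux by 9–8.
Flux vs Model W: Flux is ranked higher on 4+4 = 8 ballots, Model W on 9. Model W wins 9–8.
Concept 1 vs Model W: Concept 1, 10–7.
No design is winless: Flux beats Concept 1; Concept 1 beats Model W; Model W beats Flux. There is no Condorcet loser.

none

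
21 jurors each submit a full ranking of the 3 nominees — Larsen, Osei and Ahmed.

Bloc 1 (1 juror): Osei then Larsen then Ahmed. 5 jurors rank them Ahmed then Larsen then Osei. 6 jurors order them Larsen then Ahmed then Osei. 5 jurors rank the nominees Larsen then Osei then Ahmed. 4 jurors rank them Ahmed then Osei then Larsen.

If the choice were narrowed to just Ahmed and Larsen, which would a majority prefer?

Larsen

Ballots ranking Ahmed above Larsen: 5 + 4 = 9.
Ballots ranking Larsen above Ahmed: 21 − 9 = 12.
Larsen wins the head-to-head 12–9.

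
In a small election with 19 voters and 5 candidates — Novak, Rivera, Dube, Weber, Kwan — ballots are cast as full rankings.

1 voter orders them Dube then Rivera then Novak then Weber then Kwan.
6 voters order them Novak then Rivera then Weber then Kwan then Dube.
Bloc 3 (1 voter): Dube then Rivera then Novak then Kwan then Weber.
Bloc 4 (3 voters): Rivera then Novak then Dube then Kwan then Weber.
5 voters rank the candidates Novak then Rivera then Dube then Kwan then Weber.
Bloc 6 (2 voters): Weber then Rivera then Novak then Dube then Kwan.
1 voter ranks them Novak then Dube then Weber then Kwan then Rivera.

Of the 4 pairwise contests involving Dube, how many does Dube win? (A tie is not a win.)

2

Dube against each rival (19 voters):
Dube vs Novak: Dube is ranked higher on 1+1 = 2 ballots, Novak on 17. Novak wins 17–2.
Dube vs Rivera: 1+1+1 = 3 for Dube, 16 for Rivera — Rivera by 16–3.
Dube vs Weber: Dube preferred on 1+1+3+5+1 = 11 ballots; Dube wins 11–8.
Dube vs Kwan: Dube is ranked higher on 1+1+3+5+2+1 = 13 ballots, Kwan on 6. Dube wins 13–6.
Dube beats Weber, Kwan; loses to Novak, Rivera — 2 pairwise wins.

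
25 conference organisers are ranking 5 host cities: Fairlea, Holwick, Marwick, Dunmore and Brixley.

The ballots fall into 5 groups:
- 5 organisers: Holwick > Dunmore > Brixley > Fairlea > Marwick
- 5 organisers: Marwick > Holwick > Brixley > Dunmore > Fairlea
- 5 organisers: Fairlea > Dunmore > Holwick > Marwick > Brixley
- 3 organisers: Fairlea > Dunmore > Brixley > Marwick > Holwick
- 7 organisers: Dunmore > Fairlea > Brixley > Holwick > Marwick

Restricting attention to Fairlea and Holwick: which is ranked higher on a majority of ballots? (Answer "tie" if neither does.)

Ballots ranking Fairlea above Holwick: 5 + 3 + 7 = 15.
Ballots ranking Holwick above Fairlea: 25 − 15 = 10.
Fairlea wins the head-to-head 15–10.

Fairlea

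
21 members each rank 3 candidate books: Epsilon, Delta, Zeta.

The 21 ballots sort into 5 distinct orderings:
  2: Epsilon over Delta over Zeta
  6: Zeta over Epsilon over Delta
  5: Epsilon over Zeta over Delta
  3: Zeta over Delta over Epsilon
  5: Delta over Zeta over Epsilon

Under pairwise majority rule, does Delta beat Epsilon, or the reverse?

Epsilon

Ballots ranking Delta above Epsilon: 3 + 5 = 8.
Ballots ranking Epsilon above Delta: 21 − 8 = 13.
Epsilon wins the head-to-head 13–8.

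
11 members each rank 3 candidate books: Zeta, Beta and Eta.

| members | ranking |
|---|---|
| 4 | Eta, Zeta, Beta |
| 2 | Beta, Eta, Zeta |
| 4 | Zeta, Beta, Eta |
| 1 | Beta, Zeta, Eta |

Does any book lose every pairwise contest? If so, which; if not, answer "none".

none

Head-to-head results (11 members):
Zeta vs Beta: 4+4 = 8 for Zeta, 3 for Beta — Zeta by 8–3.
Zeta vs Eta: Eta, 6–5.
Beta vs Eta: Beta, 7–4.
No book is winless: Zeta beats Beta; Beta beats Eta; Eta beats Zeta. There is no Condorcet loser.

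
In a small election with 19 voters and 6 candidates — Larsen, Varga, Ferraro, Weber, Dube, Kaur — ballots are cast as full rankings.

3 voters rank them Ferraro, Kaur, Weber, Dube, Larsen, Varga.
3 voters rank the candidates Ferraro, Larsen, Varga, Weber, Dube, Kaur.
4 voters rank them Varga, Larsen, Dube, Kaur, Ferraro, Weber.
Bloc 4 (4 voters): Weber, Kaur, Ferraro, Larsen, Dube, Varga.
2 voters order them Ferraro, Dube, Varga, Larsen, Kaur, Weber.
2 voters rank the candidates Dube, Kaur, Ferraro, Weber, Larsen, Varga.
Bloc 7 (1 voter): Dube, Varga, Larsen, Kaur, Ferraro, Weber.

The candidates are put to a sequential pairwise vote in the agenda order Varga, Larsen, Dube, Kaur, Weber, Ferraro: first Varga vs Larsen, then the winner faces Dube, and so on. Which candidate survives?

Ferraro

Round 1: Varga vs Larsen — 7–12, Larsen advances.
Round 2: Larsen vs Dube — 11–8, Larsen advances.
Round 3: Larsen vs Kaur — 10–9, Larsen advances.
Round 4: Larsen vs Weber — 10–9, Larsen advances.
Round 5: Larsen vs Ferraro — 5–14, Ferraro advances.
Ferraro survives the agenda.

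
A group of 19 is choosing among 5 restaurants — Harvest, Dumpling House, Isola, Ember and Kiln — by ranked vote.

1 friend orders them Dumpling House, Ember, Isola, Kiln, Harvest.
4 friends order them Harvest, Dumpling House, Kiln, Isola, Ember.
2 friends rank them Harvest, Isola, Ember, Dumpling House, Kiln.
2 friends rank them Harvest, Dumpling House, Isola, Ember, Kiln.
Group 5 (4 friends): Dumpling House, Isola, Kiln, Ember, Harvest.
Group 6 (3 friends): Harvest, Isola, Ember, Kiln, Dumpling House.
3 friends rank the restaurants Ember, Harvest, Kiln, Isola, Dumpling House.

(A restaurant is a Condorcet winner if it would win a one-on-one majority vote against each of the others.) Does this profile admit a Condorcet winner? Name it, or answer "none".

Head-to-head results (19 friends):
Harvest vs Dumpling House: Harvest preferred on 4+2+2+3+3 = 14 ballots; Harvest wins 14–5.
Harvest vs Isola: 14 to 5, Harvest.
Harvest vs Ember: Harvest preferred on 4+2+2+3 = 11 ballots; Harvest wins 11–8.
Harvest vs Kiln: Harvest preferred on 4+2+2+3+3 = 14 ballots; Harvest wins 14–5.
Dumpling House vs Isola: 11 to 8, Dumpling House.
Dumpling House vs Ember: 11 to 8, Dumpling House.
Dumpling House vs Kiln: 13 to 6, Dumpling House.
Isola vs Ember: Isola is ranked higher on 4+2+2+4+3 = 15 ballots, Ember on 4. Isola wins 15–4.
Isola vs Kiln: Isola preferred on 1+2+2+4+3 = 12 ballots; Isola wins 12–7.
Ember vs Kiln: 11 to 8, Ember.
Harvest beats each of Dumpling House, Isola, Ember, Kiln — Harvest is the Condorcet winner.

Harvest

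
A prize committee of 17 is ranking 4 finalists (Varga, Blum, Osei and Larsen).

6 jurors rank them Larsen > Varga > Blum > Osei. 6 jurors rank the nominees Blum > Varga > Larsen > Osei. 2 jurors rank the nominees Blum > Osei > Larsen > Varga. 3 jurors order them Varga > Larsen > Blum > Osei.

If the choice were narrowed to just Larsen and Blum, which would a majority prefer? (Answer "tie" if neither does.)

Ballots ranking Larsen above Blum: 6 + 3 = 9.
Ballots ranking Blum above Larsen: 17 − 9 = 8.
Larsen wins the head-to-head 9–8.

Larsen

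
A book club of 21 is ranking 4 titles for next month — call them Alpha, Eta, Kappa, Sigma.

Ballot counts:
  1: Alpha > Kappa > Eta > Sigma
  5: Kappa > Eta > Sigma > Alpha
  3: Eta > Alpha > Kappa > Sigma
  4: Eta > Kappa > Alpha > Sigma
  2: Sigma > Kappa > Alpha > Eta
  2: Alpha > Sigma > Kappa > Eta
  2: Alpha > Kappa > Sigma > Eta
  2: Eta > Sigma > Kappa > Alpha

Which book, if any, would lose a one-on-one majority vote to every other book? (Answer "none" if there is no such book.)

Sigma

Pairwise majorities:
Alpha vs Eta: Eta wins 14–7.
Alpha vs Kappa: Alpha preferred on 1+3+2+2 = 8 ballots; Kappa wins 13–8.
Alpha vs Sigma: Alpha wins 12–9.
Eta vs Kappa: Eta preferred on 3+4+2 = 9 ballots; Kappa wins 12–9.
Eta vs Sigma: Eta is ranked higher on 1+5+3+4+2 = 15 ballots, Sigma on 6. Eta wins 15–6.
Kappa vs Sigma: Kappa is ranked higher on 1+5+3+4+2 = 15 ballots, Sigma on 6. Kappa wins 15–6.
Only Sigma has no wins; Sigma is the Condorcet loser.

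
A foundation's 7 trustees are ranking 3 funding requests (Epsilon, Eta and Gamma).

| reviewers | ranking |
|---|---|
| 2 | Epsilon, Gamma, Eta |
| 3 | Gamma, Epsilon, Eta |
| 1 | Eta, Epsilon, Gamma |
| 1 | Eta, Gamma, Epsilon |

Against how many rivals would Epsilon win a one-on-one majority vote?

1

Epsilon against each rival (7 reviewers):
Epsilon vs Eta: 5 to 2, Epsilon.
Epsilon vs Gamma: Gamma, 4–3.
Epsilon beats Eta; loses to Gamma — 1 pairwise win.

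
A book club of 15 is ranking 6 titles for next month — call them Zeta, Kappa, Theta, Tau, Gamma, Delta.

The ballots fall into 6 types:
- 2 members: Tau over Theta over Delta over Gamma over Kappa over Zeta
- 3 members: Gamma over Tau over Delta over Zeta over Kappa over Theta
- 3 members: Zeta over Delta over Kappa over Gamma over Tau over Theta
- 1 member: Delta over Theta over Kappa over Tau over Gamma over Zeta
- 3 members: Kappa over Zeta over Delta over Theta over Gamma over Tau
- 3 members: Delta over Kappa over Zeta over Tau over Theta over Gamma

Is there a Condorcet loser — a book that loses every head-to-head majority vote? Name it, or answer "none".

Head-to-head results (15 members):
Zeta–Kappa: Kappa 9–6.
Zeta–Theta: Zeta 12–3.
Zeta–Tau: Zeta 9–6.
Zeta vs Gamma: 9 to 6, Zeta.
Zeta–Delta: Delta 9–6.
Kappa vs Theta: Kappa, 12–3.
Kappa vs Tau: 10 to 5, Kappa.
Kappa vs Gamma: Kappa is ranked higher on 3+1+3+3 = 10 ballots, Gamma on 5. Kappa wins 10–5.
Kappa vs Delta: Delta wins 12–3.
Theta vs Tau: Tau, 11–4.
Theta vs Gamma: 9 to 6, Theta.
Theta vs Delta: Delta wins 13–2.
Tau vs Gamma: Gamma wins 9–6.
Tau vs Delta: Tau is ranked higher on 2+3 = 5 ballots, Delta on 10. Delta wins 10–5.
Gamma vs Delta: 3 for Gamma, 12 for Delta — Delta by 12–3.
Every book wins at least one matchup (Zeta beats Theta; Kappa beats Zeta; Theta beats Gamma; Tau beats Theta; Gamma beats Tau; Delta beats Zeta), so there is no Condorcet loser.

none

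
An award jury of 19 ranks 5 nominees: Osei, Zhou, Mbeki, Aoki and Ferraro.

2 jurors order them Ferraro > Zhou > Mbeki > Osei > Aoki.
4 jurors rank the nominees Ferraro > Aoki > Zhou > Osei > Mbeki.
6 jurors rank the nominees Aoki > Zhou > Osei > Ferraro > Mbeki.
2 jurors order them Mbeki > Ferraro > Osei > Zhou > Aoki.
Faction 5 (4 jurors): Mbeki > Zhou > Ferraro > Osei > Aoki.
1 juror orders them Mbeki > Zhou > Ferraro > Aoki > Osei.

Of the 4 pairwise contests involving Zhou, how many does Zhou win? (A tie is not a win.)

3

Zhou against each rival (19 jurors):
Zhou vs Osei: Zhou wins 17–2.
Zhou vs Mbeki: Zhou preferred on 2+4+6 = 12 ballots; Zhou wins 12–7.
Zhou vs Aoki: Aoki wins 10–9.
Zhou–Ferraro: Zhou 11–8.
Zhou beats Osei, Mbeki, Ferraro; loses to Aoki — 3 pairwise wins.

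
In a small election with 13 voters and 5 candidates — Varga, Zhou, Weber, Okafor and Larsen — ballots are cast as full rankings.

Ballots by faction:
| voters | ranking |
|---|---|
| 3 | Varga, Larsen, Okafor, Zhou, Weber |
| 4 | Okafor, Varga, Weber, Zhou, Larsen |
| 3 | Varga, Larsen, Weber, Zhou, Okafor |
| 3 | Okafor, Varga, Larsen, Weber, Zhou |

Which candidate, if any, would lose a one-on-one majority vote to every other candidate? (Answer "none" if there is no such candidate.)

Zhou

Pairwise majorities:
Varga vs Zhou: Varga is ranked higher on 3+4+3+3 = 13 ballots, Zhou on 0. Varga wins 13–0.
Varga vs Weber: Varga wins 13–0.
Varga vs Okafor: Okafor wins 7–6.
Varga vs Larsen: Varga preferred on 3+4+3+3 = 13 ballots; Varga wins 13–0.
Zhou vs Weber: 3 to 10, Weber.
Zhou vs Okafor: 3 for Zhou, 10 for Okafor — Okafor by 10–3.
Zhou–Larsen: Larsen 9–4.
Weber vs Okafor: 3 for Weber, 10 for Okafor — Okafor by 10–3.
Weber–Larsen: Larsen 9–4.
Okafor–Larsen: Okafor 7–6.
Zhou loses to every other candidate — it is the Condorcet loser.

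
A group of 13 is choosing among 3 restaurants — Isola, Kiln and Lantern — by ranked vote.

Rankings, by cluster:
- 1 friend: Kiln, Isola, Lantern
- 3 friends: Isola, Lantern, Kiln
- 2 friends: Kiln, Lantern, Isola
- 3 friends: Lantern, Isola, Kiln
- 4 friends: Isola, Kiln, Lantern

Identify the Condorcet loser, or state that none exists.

Head-to-head results (13 friends):
Isola vs Kiln: Isola is ranked higher on 3+3+4 = 10 ballots, Kiln on 3. Isola wins 10–3.
Isola vs Lantern: Isola wins 8–5.
Kiln vs Lantern: 7 to 6, Kiln.
Lantern loses to every other restaurant — it is the Condorcet loser.

Lantern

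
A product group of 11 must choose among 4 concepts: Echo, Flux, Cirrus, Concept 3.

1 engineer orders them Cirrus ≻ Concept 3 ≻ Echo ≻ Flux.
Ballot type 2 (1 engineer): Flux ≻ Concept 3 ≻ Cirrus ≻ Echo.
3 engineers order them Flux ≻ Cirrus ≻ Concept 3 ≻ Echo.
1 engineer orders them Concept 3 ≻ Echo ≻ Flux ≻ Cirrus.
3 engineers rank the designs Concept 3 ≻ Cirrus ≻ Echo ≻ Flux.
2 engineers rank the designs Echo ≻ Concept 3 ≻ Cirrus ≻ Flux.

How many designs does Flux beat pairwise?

0

Flux against each rival (11 engineers):
Flux vs Echo: 4 to 7, Echo.
Flux vs Cirrus: Flux is ranked higher on 1+3+1 = 5 ballots, Cirrus on 6. Cirrus wins 6–5.
Flux vs Concept 3: Concept 3 wins 7–4.
Flux beats no one; loses to Echo, Cirrus, Concept 3 — 0 pairwise wins.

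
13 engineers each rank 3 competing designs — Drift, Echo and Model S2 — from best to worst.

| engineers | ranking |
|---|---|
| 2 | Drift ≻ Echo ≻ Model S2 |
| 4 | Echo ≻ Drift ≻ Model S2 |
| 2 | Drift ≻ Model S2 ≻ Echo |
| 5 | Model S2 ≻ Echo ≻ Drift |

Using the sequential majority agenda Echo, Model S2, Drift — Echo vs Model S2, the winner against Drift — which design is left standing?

Drift

Round 1: Echo vs Model S2 — 6–7, Model S2 advances.
Round 2: Model S2 vs Drift — 5–8, Drift advances.
The agenda winner is Drift.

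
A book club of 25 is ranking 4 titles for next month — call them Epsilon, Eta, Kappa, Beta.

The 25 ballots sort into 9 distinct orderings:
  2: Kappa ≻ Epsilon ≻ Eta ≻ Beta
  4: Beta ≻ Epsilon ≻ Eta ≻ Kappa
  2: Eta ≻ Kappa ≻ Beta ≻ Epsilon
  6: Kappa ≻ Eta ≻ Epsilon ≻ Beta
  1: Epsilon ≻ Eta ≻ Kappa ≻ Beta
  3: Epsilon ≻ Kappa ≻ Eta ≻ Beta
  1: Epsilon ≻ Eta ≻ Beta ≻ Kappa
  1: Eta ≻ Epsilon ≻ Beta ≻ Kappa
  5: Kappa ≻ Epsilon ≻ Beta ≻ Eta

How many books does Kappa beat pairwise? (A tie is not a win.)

3

Kappa against each rival (25 members):
Kappa vs Epsilon: 2+2+6+5 = 15 for Kappa, 10 for Epsilon — Kappa by 15–10.
Kappa vs Eta: Kappa preferred on 2+6+3+5 = 16 ballots; Kappa wins 16–9.
Kappa vs Beta: Kappa, 19–6.
Kappa beats Epsilon, Eta, Beta — 3 pairwise wins.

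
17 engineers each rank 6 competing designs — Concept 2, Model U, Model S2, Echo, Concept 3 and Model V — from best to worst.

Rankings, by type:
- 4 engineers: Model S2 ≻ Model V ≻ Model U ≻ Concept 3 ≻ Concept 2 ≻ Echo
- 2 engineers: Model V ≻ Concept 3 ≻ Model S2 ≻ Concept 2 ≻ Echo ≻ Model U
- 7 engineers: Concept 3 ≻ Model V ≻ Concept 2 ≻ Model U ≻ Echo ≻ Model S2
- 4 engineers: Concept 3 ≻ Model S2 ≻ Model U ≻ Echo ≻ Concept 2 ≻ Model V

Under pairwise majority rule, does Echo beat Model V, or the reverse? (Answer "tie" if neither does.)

Model V

Ballots ranking Echo above Model V: 4.
Ballots ranking Model V above Echo: 17 − 4 = 13.
Model V wins the head-to-head 13–4.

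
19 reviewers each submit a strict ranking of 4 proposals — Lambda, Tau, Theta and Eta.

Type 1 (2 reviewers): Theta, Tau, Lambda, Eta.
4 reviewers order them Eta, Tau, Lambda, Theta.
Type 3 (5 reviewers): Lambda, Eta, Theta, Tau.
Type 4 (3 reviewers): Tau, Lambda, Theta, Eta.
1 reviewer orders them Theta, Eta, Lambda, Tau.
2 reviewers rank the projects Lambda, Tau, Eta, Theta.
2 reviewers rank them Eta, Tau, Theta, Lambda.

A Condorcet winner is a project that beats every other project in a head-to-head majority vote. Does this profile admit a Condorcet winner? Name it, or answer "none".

none

Head-to-head results (19 reviewers):
Lambda–Tau: Tau 11–8.
Lambda vs Theta: 14 to 5, Lambda.
Lambda vs Eta: 2+5+3+2 = 12 for Lambda, 7 for Eta — Lambda by 12–7.
Tau vs Theta: Tau, 11–8.
Tau vs Eta: 2+3+2 = 7 for Tau, 12 for Eta — Eta by 12–7.
Theta vs Eta: Eta wins 13–6.
Every project loses at least once (Lambda loses to Tau; Tau loses to Eta; Theta loses to Lambda; Eta loses to Lambda). The majority relation contains the cycle Lambda > Eta > Tau > Lambda, so there is no Condorcet winner.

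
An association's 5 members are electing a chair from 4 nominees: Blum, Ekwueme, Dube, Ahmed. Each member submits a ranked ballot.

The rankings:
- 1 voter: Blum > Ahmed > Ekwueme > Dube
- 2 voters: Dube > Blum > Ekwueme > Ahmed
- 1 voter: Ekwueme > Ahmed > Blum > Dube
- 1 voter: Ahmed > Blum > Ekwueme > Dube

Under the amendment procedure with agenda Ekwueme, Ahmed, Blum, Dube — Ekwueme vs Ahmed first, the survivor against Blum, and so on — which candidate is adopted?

Round 1: Ekwueme vs Ahmed — 3–2, Ekwueme advances.
Round 2: Ekwueme vs Blum — 1–4, Blum advances.
Round 3: Blum vs Dube — 3–2, Blum advances.
The agenda winner is Blum.

Blum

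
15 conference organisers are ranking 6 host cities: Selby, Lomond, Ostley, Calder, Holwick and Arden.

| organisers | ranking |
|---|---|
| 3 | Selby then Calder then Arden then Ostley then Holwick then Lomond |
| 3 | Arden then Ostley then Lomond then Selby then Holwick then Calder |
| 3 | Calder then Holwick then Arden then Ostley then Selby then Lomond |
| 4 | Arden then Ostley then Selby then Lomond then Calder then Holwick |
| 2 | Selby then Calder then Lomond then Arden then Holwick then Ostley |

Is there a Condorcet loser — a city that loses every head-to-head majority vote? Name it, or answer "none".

Holwick

Pairwise majorities:
Selby vs Lomond: Selby wins 12–3.
Selby–Ostley: Ostley 10–5.
Selby vs Calder: Selby preferred on 3+3+4+2 = 12 ballots; Selby wins 12–3.
Selby–Holwick: Selby 12–3.
Selby vs Arden: Arden wins 10–5.
Lomond vs Ostley: Ostley wins 13–2.
Lomond vs Calder: Calder wins 8–7.
Lomond vs Holwick: 9 to 6, Lomond.
Lomond–Arden: Arden 13–2.
Ostley vs Calder: Calder, 8–7.
Ostley vs Holwick: 3+3+4 = 10 for Ostley, 5 for Holwick — Ostley by 10–5.
Ostley vs Arden: Ostley is ranked higher on 0 ballots, Arden on 15. Arden wins 15–0.
Calder vs Holwick: Calder preferred on 3+3+4+2 = 12 ballots; Calder wins 12–3.
Calder vs Arden: 8 to 7, Calder.
Holwick vs Arden: 3 to 12, Arden.
Holwick is beaten in every head-to-head and is the Condorcet loser.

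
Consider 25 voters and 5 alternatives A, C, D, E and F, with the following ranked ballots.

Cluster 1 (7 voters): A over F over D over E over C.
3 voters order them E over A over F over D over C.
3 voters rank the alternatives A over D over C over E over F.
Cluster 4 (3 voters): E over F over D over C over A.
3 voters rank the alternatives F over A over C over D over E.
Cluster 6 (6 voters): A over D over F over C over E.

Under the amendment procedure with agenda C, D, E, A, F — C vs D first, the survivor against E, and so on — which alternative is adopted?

Round 1: C vs D — 3–22, D advances.
Round 2: D vs E — 19–6, D advances.
Round 3: D vs A — 3–22, A advances.
Round 4: A vs F — 19–6, A advances.
The agenda winner is A.

A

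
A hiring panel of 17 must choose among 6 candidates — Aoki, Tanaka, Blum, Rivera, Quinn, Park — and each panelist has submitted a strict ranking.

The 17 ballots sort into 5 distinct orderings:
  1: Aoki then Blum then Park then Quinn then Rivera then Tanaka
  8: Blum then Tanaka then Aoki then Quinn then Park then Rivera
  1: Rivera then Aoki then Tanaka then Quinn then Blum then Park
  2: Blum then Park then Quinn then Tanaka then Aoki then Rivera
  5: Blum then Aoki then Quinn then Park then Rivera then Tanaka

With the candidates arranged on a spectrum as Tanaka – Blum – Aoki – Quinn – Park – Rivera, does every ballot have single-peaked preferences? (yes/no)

Axis positions: Tanaka=1, Blum=2, Aoki=3, Quinn=4, Park=5, Rivera=6.
Faction 1: ranking walks positions 3-2-5-4-6-1; Park is ranked above Quinn even though Quinn lies between Park and the peak Aoki on the axis — preferences dip and rise again. Not single-peaked.
Faction 2 (peak Blum at position 2): ranking walks positions 2-1-3-4-5-6, expanding outward from the peak — single-peaked.
Faction 3: ranking walks positions 6-3-1-4-2-5; Aoki is ranked above Park even though Park lies between Aoki and the peak Rivera on the axis — preferences dip and rise again. Not single-peaked.
Faction 4: ranking walks positions 2-5-4-1-3-6; Park is ranked above Aoki even though Aoki lies between Park and the peak Blum on the axis — preferences dip and rise again. Not single-peaked.
Faction 5 (peak Blum at position 2): ranking walks positions 2-3-4-5-6-1, expanding outward from the peak — single-peaked.
Faction 1 violates single-peakedness, so the profile is not single-peaked on this axis.

no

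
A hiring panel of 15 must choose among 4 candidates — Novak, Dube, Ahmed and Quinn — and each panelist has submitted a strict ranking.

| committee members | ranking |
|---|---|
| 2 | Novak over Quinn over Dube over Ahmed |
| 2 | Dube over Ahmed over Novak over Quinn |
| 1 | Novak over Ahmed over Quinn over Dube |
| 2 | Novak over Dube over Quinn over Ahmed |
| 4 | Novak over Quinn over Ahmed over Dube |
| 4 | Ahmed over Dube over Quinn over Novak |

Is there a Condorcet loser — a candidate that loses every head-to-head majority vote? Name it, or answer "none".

none

Pairwise majorities:
Novak vs Dube: Novak wins 9–6.
Novak vs Ahmed: 2+1+2+4 = 9 for Novak, 6 for Ahmed — Novak by 9–6.
Novak vs Quinn: Novak, 11–4.
Dube vs Ahmed: Dube preferred on 2+2+2 = 6 ballots; Ahmed wins 9–6.
Dube–Quinn: Dube 8–7.
Ahmed vs Quinn: Quinn, 8–7.
Every candidate wins at least one matchup (Novak beats Dube; Dube beats Quinn; Ahmed beats Dube; Quinn beats Ahmed), so there is no Condorcet loser.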